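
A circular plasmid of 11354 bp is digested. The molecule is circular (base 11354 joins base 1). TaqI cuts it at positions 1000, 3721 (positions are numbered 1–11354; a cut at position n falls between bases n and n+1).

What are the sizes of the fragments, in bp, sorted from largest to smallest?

Circular molecule, 2 cuts → 2 fragments:
  3721 − 1000 = 2721 bp
  wrap: 11354 − 3721 + 1000 = 8633 bp
Sorted largest to smallest: 8633, 2721 bp.

8633, 2721 bp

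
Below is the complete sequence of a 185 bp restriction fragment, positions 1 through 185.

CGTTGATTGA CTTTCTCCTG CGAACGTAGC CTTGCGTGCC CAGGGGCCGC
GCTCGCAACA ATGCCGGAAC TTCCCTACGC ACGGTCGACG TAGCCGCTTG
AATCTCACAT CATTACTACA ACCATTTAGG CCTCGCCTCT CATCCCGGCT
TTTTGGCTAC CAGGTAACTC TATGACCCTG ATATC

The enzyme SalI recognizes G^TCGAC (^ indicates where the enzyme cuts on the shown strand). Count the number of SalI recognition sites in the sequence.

GTCGAC occurs starting at position 84.
SalI cuts at 1 site.

1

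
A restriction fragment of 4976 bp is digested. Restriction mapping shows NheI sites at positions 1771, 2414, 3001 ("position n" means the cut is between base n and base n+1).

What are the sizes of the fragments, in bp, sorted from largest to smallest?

1975, 1771, 643, 587 bp

Linear molecule, 3 cuts → 4 fragments:
  1771 − 0 = 1771 bp
  2414 − 1771 = 643 bp
  3001 − 2414 = 587 bp
  4976 − 3001 = 1975 bp
Sorted largest to smallest: 1975, 1771, 643, 587 bp.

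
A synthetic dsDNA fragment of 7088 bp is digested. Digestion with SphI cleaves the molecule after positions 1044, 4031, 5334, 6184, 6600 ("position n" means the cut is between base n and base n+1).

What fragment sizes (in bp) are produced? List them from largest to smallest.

2987, 1303, 1044, 850, 488, 416 bp

Linear molecule, 5 cuts → 6 fragments:
  1044 − 0 = 1044 bp
  4031 − 1044 = 2987 bp
  5334 − 4031 = 1303 bp
  6184 − 5334 = 850 bp
  6600 − 6184 = 416 bp
  7088 − 6600 = 488 bp
Sorted largest to smallest: 2987, 1303, 1044, 850, 488, 416 bp.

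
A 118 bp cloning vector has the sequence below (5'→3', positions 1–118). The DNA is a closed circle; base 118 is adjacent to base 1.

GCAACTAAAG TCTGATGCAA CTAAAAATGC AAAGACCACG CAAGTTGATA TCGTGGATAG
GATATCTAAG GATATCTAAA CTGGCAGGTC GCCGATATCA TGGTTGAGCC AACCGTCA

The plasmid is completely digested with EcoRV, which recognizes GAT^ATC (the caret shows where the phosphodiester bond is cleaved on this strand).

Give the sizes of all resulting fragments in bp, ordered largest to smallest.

71, 23, 14, 10 bp

EcoRV sites (GATATC) start at positions 47, 61, 71, 94.
EcoRV cuts after base 3 of each site, so after positions 49, 63, 73, 96.
Circular molecule, 4 cuts → 4 fragments:
  50–63 → 14 bp
  64–73 → 10 bp
  74–96 → 23 bp
  97–118 then 1–49 → 22 + 49 = 71 bp
Sorted largest to smallest: 71, 23, 14, 10 bp.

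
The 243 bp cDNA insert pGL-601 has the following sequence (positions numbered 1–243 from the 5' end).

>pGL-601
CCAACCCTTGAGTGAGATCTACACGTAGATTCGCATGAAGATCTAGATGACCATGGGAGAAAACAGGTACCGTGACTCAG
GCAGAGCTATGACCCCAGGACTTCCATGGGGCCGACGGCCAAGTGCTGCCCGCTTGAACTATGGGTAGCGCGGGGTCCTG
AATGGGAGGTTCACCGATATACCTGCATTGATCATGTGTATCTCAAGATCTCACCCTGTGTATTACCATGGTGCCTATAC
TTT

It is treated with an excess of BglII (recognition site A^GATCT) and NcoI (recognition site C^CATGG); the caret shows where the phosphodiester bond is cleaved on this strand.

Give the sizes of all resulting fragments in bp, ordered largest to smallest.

102, 53, 24, 20, 17, 15, 12 bp

BglII sites (AGATCT) start at positions 15, 39, 206.
BglII cuts after the first base of each site, so after positions 15, 39, 206.
NcoI sites (CCATGG) start at positions 51, 104, 226.
NcoI cuts after the first base of each site, so after positions 51, 104, 226.
Combined cut positions: 15, 39, 51, 104, 206, 226.
Linear molecule, 6 cuts → 7 fragments:
  1–15 → 15 bp
  16–39 → 24 bp
  40–51 → 12 bp
  52–104 → 53 bp
  105–206 → 102 bp
  207–226 → 20 bp
  227–243 → 17 bp
Sorted largest to smallest: 102, 53, 24, 20, 17, 15, 12 bp.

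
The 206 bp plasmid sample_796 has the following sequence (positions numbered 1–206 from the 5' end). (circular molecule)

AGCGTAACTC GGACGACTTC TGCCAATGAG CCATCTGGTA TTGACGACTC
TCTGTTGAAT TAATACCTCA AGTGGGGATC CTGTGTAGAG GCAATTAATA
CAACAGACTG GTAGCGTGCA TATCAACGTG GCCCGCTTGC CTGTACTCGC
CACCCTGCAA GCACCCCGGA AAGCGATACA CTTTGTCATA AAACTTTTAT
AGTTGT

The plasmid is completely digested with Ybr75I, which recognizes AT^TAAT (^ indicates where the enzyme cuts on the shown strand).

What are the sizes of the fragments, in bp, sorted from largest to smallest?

Ybr75I sites (ATTAAT) start at positions 59, 94.
Ybr75I cuts after base 2 of each site, so after positions 60, 95.
Circular molecule, 2 cuts → 2 fragments:
  61–95 → 35 bp
  96–206 then 1–60 → 111 + 60 = 171 bp
Sorted largest to smallest: 171, 35 bp.

171, 35 bp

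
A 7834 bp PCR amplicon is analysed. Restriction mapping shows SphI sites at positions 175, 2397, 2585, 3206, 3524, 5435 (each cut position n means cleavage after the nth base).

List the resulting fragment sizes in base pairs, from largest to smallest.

2399, 2222, 1911, 621, 318, 188, 175 bp

Linear molecule, 6 cuts → 7 fragments:
  175 − 0 = 175 bp
  2397 − 175 = 2222 bp
  2585 − 2397 = 188 bp
  3206 − 2585 = 621 bp
  3524 − 3206 = 318 bp
  5435 − 3524 = 1911 bp
  7834 − 5435 = 2399 bp
Sorted largest to smallest: 2399, 2222, 1911, 621, 318, 188, 175 bp.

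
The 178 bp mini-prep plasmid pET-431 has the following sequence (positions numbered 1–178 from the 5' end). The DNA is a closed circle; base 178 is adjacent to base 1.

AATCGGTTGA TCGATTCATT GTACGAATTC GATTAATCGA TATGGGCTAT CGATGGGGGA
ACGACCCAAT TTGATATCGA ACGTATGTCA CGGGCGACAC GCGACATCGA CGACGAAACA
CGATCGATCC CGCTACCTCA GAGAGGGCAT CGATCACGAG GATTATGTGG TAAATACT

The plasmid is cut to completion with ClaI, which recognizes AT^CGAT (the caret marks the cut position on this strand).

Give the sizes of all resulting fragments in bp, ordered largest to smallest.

ClaI sites (ATCGAT) start at positions 10, 36, 49, 123, 149.
ClaI cuts after base 2 of each site, so after positions 11, 37, 50, 124, 150.
Circular molecule, 5 cuts → 5 fragments:
  12–37 → 26 bp
  38–50 → 13 bp
  51–124 → 74 bp
  125–150 → 26 bp
  151–178 then 1–11 → 28 + 11 = 39 bp
Sorted largest to smallest: 74, 39, 26, 26, 13 bp.

74, 39, 26, 26, 13 bp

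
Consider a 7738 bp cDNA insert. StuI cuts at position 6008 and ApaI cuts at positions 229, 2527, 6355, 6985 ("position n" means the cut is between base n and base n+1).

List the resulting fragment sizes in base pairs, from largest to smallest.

Combined cut positions (sorted): 229, 2527, 6008, 6355, 6985.
Linear molecule, 5 cuts → 6 fragments:
  229 − 0 = 229 bp
  2527 − 229 = 2298 bp
  6008 − 2527 = 3481 bp
  6355 − 6008 = 347 bp
  6985 − 6355 = 630 bp
  7738 − 6985 = 753 bp
Sorted largest to smallest: 3481, 2298, 753, 630, 347, 229 bp.

3481, 2298, 753, 630, 347, 229 bp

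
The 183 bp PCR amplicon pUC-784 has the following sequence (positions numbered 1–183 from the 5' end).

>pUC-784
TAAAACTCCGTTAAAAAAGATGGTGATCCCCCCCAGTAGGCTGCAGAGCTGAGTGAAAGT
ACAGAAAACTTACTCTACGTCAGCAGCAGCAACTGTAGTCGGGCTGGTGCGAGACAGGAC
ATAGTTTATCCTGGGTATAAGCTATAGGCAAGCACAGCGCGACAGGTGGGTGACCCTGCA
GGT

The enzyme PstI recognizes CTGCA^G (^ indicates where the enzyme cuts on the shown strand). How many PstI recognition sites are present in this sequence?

CTGCAG occurs starting at positions 41, 176.
PstI cuts at 2 sites.

2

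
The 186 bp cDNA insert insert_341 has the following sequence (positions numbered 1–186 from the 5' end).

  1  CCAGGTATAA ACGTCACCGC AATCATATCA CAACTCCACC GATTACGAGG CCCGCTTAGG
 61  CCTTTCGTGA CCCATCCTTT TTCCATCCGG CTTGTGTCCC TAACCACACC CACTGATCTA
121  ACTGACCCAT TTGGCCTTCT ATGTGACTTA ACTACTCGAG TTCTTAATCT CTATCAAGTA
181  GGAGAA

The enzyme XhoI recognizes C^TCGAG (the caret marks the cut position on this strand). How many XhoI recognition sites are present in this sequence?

CTCGAG occurs starting at position 155.
XhoI cuts at 1 site.

1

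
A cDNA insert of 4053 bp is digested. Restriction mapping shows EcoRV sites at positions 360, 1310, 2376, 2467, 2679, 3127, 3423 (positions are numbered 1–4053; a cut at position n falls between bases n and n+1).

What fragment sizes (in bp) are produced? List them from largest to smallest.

Linear molecule, 7 cuts → 8 fragments:
  360 − 0 = 360 bp
  1310 − 360 = 950 bp
  2376 − 1310 = 1066 bp
  2467 − 2376 = 91 bp
  2679 − 2467 = 212 bp
  3127 − 2679 = 448 bp
  3423 − 3127 = 296 bp
  4053 − 3423 = 630 bp
Sorted largest to smallest: 1066, 950, 630, 448, 360, 296, 212, 91 bp.

1066, 950, 630, 448, 360, 296, 212, 91 bp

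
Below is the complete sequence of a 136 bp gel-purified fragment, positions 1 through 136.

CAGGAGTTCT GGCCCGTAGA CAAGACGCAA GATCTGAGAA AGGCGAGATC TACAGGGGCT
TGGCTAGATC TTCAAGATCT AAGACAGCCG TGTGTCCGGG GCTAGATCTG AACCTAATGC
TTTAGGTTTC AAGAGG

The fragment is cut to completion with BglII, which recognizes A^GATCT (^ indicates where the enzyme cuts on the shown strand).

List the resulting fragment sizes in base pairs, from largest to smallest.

32, 30, 29, 20, 16, 9 bp

BglII sites (AGATCT) start at positions 30, 46, 66, 75, 104.
BglII cuts after the first base of each site, so after positions 30, 46, 66, 75, 104.
Linear molecule, 5 cuts → 6 fragments:
  1–30 → 30 bp
  31–46 → 16 bp
  47–66 → 20 bp
  67–75 → 9 bp
  76–104 → 29 bp
  105–136 → 32 bp
Sorted largest to smallest: 32, 30, 29, 20, 16, 9 bp.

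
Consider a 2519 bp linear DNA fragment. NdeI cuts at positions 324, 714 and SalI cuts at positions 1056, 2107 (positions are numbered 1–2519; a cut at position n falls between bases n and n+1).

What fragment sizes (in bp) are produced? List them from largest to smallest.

1051, 412, 390, 342, 324 bp

Combined cut positions (sorted): 324, 714, 1056, 2107.
Linear molecule, 4 cuts → 5 fragments:
  324 − 0 = 324 bp
  714 − 324 = 390 bp
  1056 − 714 = 342 bp
  2107 − 1056 = 1051 bp
  2519 − 2107 = 412 bp
Sorted largest to smallest: 1051, 412, 390, 342, 324 bp.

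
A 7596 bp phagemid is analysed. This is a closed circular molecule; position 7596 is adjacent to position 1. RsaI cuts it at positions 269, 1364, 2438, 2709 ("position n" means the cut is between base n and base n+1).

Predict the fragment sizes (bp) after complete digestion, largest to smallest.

5156, 1095, 1074, 271 bp

Circular molecule, 4 cuts → 4 fragments:
  1364 − 269 = 1095 bp
  2438 − 1364 = 1074 bp
  2709 − 2438 = 271 bp
  wrap: 7596 − 2709 + 269 = 5156 bp
Sorted largest to smallest: 5156, 1095, 1074, 271 bp.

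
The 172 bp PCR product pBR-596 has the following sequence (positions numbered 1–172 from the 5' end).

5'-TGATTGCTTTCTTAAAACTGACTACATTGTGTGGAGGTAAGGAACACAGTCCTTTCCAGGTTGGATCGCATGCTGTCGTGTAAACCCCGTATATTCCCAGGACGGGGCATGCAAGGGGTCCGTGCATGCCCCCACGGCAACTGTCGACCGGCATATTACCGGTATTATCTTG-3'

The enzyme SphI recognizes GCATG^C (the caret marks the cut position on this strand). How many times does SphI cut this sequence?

GCATGC occurs starting at positions 68, 107, 124.
SphI cuts at 3 sites.

3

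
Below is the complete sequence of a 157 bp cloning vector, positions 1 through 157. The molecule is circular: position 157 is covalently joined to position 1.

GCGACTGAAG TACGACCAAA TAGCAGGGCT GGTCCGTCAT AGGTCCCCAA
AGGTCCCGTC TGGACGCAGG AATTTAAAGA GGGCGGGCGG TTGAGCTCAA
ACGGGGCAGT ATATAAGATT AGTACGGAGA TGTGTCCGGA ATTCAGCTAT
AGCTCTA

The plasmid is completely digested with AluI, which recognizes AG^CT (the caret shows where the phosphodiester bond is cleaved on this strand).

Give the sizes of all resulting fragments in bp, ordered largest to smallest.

AluI sites (AGCT) start at positions 94, 145, 151.
AluI cuts after base 2 of each site, so after positions 95, 146, 152.
Circular molecule, 3 cuts → 3 fragments:
  96–146 → 51 bp
  147–152 → 6 bp
  153–157 then 1–95 → 5 + 95 = 100 bp
Sorted largest to smallest: 100, 51, 6 bp.

100, 51, 6 bp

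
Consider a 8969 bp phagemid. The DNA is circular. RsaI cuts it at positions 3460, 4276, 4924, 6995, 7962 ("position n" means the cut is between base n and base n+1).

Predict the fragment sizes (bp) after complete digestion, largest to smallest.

4467, 2071, 967, 816, 648 bp

Circular molecule, 5 cuts → 5 fragments:
  4276 − 3460 = 816 bp
  4924 − 4276 = 648 bp
  6995 − 4924 = 2071 bp
  7962 − 6995 = 967 bp
  wrap: 8969 − 7962 + 3460 = 4467 bp
Sorted largest to smallest: 4467, 2071, 967, 816, 648 bp.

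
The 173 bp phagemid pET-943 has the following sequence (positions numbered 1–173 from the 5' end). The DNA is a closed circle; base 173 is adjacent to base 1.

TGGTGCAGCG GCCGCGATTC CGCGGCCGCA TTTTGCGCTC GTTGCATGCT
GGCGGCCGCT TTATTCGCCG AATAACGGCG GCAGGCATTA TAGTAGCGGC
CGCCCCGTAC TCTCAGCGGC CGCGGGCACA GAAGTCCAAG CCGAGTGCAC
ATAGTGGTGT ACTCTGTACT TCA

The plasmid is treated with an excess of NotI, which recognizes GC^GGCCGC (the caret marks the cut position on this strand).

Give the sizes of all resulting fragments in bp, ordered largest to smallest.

65, 44, 30, 20, 14 bp

NotI sites (GCGGCCGC) start at positions 8, 22, 52, 96, 116.
NotI cuts after base 2 of each site, so after positions 9, 23, 53, 97, 117.
Circular molecule, 5 cuts → 5 fragments:
  10–23 → 14 bp
  24–53 → 30 bp
  54–97 → 44 bp
  98–117 → 20 bp
  118–173 then 1–9 → 56 + 9 = 65 bp
Sorted largest to smallest: 65, 44, 30, 20, 14 bp.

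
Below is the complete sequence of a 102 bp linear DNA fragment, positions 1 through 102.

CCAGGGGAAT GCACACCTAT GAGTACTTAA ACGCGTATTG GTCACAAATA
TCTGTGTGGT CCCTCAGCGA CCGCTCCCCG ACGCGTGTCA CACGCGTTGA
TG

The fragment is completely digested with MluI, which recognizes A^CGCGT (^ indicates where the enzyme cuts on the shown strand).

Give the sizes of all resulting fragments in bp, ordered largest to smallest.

50, 31, 11, 10 bp

MluI sites (ACGCGT) start at positions 31, 81, 92.
MluI cuts after the first base of each site, so after positions 31, 81, 92.
Linear molecule, 3 cuts → 4 fragments:
  1–31 → 31 bp
  32–81 → 50 bp
  82–92 → 11 bp
  93–102 → 10 bp
Sorted largest to smallest: 50, 31, 11, 10 bp.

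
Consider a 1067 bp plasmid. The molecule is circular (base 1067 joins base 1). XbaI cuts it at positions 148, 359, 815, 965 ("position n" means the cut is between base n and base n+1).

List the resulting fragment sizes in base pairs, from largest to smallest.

456, 250, 211, 150 bp

Circular molecule, 4 cuts → 4 fragments:
  359 − 148 = 211 bp
  815 − 359 = 456 bp
  965 − 815 = 150 bp
  wrap: 1067 − 965 + 148 = 250 bp
Sorted largest to smallest: 456, 250, 211, 150 bp.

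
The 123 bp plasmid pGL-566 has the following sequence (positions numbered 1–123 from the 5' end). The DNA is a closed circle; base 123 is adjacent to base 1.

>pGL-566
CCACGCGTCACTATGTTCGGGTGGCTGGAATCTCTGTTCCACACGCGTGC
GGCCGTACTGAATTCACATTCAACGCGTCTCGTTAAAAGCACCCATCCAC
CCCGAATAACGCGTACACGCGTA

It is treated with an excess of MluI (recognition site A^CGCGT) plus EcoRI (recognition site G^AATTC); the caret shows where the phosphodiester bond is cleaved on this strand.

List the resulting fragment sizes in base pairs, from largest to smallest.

MluI sites (ACGCGT) start at positions 3, 43, 73, 109, 117.
MluI cuts after the first base of each site, so after positions 3, 43, 73, 109, 117.
The EcoRI site (GAATTC) starts at position 60.
EcoRI cuts after the first base of each site, so after position 60.
Combined cut positions: 3, 43, 60, 73, 109, 117.
Circular molecule, 6 cuts → 6 fragments:
  4–43 → 40 bp
  44–60 → 17 bp
  61–73 → 13 bp
  74–109 → 36 bp
  110–117 → 8 bp
  118–123 then 1–3 → 6 + 3 = 9 bp
Sorted largest to smallest: 40, 36, 17, 13, 9, 8 bp.

40, 36, 17, 13, 9, 8 bp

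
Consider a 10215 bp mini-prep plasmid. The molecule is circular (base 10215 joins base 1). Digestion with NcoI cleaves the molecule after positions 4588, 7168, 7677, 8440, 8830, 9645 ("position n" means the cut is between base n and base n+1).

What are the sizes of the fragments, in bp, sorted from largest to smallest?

5158, 2580, 815, 763, 509, 390 bp

Circular molecule, 6 cuts → 6 fragments:
  7168 − 4588 = 2580 bp
  7677 − 7168 = 509 bp
  8440 − 7677 = 763 bp
  8830 − 8440 = 390 bp
  9645 − 8830 = 815 bp
  wrap: 10215 − 9645 + 4588 = 5158 bp
Sorted largest to smallest: 5158, 2580, 815, 763, 509, 390 bp.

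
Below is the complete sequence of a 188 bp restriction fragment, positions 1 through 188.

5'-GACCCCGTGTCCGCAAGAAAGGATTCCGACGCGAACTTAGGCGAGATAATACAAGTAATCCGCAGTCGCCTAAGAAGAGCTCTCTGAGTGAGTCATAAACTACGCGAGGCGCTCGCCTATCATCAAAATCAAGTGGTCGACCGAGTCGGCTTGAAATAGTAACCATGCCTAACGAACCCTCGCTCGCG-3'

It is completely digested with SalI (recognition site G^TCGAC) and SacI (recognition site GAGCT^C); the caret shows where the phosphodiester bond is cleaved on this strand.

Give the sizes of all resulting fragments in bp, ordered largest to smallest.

81, 55, 52 bp

The SalI site (GTCGAC) starts at position 136.
SalI cuts after the first base of each site, so after position 136.
The SacI site (GAGCTC) starts at position 77.
SacI cuts after base 5 of each site (before the last base), so after position 81.
Combined cut positions: 81, 136.
Linear molecule, 2 cuts → 3 fragments:
  1–81 → 81 bp
  82–136 → 55 bp
  137–188 → 52 bp
Sorted largest to smallest: 81, 55, 52 bp.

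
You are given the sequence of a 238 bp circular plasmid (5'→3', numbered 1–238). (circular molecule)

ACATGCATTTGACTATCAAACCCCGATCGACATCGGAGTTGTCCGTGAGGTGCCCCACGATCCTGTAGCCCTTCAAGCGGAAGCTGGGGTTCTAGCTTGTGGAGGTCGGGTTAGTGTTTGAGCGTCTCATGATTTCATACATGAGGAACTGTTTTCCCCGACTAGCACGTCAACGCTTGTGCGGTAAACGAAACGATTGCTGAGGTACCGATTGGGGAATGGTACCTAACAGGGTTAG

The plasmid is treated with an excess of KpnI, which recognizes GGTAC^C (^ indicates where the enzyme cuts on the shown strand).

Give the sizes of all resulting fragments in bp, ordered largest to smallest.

KpnI sites (GGTACC) start at positions 204, 221.
KpnI cuts after base 5 of each site (before the last base), so after positions 208, 225.
Circular molecule, 2 cuts → 2 fragments:
  209–225 → 17 bp
  226–238 then 1–208 → 13 + 208 = 221 bp
Sorted largest to smallest: 221, 17 bp.

221, 17 bp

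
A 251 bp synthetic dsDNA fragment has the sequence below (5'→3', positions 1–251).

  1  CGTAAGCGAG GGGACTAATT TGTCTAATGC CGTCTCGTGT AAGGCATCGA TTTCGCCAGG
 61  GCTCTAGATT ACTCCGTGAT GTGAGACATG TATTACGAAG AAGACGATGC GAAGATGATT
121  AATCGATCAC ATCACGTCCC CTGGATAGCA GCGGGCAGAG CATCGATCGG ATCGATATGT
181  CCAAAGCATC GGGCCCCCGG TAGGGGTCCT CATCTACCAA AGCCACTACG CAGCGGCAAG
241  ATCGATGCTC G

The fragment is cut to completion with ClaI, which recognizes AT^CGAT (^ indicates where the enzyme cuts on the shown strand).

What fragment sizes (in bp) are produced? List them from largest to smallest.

ClaI sites (ATCGAT) start at positions 46, 122, 162, 171, 241.
ClaI cuts after base 2 of each site, so after positions 47, 123, 163, 172, 242.
Linear molecule, 5 cuts → 6 fragments:
  1–47 → 47 bp
  48–123 → 76 bp
  124–163 → 40 bp
  164–172 → 9 bp
  173–242 → 70 bp
  243–251 → 9 bp
Sorted largest to smallest: 76, 70, 47, 40, 9, 9 bp.

76, 70, 47, 40, 9, 9 bp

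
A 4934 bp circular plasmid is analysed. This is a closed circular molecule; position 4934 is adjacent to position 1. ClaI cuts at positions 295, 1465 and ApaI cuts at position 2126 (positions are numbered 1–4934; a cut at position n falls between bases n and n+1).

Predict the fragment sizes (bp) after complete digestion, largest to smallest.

Combined cut positions (sorted): 295, 1465, 2126.
Circular molecule, 3 cuts → 3 fragments:
  1465 − 295 = 1170 bp
  2126 − 1465 = 661 bp
  wrap: 4934 − 2126 + 295 = 3103 bp
Sorted largest to smallest: 3103, 1170, 661 bp.

3103, 1170, 661 bp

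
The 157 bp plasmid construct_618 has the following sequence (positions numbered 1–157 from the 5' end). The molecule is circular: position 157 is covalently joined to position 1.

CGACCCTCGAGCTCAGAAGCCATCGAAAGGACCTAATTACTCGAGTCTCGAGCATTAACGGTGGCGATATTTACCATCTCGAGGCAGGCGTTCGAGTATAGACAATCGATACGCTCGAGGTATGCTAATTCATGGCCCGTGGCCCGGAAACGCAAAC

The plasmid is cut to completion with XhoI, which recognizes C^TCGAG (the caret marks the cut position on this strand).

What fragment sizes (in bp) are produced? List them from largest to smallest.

XhoI sites (CTCGAG) start at positions 6, 40, 47, 78, 114.
XhoI cuts after the first base of each site, so after positions 6, 40, 47, 78, 114.
Circular molecule, 5 cuts → 5 fragments:
  7–40 → 34 bp
  41–47 → 7 bp
  48–78 → 31 bp
  79–114 → 36 bp
  115–157 then 1–6 → 43 + 6 = 49 bp
Sorted largest to smallest: 49, 36, 34, 31, 7 bp.

49, 36, 34, 31, 7 bp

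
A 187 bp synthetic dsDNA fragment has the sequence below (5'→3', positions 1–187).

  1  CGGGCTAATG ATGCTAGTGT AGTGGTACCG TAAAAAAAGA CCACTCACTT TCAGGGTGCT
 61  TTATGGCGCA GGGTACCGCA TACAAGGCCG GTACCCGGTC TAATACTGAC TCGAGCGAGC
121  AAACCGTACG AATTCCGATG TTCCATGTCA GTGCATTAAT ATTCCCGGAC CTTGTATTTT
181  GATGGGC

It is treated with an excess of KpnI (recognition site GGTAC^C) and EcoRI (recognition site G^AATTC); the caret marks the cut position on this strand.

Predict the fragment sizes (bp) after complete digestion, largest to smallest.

KpnI sites (GGTACC) start at positions 24, 72, 90.
KpnI cuts after base 5 of each site (before the last base), so after positions 28, 76, 94.
The EcoRI site (GAATTC) starts at position 130.
EcoRI cuts after the first base of each site, so after position 130.
Combined cut positions: 28, 76, 94, 130.
Linear molecule, 4 cuts → 5 fragments:
  1–28 → 28 bp
  29–76 → 48 bp
  77–94 → 18 bp
  95–130 → 36 bp
  131–187 → 57 bp
Sorted largest to smallest: 57, 48, 36, 28, 18 bp.

57, 48, 36, 28, 18 bp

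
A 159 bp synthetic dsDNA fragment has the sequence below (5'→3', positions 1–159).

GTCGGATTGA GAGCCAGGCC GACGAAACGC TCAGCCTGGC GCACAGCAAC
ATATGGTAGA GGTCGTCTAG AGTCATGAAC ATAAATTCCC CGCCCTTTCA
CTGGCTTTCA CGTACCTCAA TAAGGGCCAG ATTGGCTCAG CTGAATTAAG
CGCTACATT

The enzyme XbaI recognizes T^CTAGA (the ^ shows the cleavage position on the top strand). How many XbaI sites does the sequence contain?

1

TCTAGA occurs starting at position 66.
XbaI cuts at 1 site.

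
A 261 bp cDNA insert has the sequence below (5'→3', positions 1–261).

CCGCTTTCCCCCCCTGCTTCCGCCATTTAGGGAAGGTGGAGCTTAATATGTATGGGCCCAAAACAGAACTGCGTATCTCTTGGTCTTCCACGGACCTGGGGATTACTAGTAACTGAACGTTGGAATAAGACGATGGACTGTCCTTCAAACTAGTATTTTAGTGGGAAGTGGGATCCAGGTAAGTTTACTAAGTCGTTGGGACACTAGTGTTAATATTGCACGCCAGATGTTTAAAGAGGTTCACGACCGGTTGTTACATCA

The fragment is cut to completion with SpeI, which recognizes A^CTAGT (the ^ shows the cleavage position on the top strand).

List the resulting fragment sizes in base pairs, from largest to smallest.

SpeI sites (ACTAGT) start at positions 105, 149, 203.
SpeI cuts after the first base of each site, so after positions 105, 149, 203.
Linear molecule, 3 cuts → 4 fragments:
  1–105 → 105 bp
  106–149 → 44 bp
  150–203 → 54 bp
  204–261 → 58 bp
Sorted largest to smallest: 105, 58, 54, 44 bp.

105, 58, 54, 44 bp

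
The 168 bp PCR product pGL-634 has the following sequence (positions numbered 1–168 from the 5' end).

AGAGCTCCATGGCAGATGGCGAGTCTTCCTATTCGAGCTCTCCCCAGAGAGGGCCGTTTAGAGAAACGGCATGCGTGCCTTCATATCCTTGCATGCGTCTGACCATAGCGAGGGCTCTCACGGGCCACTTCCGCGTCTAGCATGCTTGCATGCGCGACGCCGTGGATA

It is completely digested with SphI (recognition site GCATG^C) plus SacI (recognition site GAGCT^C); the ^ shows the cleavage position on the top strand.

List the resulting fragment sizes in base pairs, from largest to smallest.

SphI sites (GCATGC) start at positions 69, 91, 140, 148.
SphI cuts after base 5 of each site (before the last base), so after positions 73, 95, 144, 152.
SacI sites (GAGCTC) start at positions 2, 35.
SacI cuts after base 5 of each site (before the last base), so after positions 6, 39.
Combined cut positions: 6, 39, 73, 95, 144, 152.
Linear molecule, 6 cuts → 7 fragments:
  1–6 → 6 bp
  7–39 → 33 bp
  40–73 → 34 bp
  74–95 → 22 bp
  96–144 → 49 bp
  145–152 → 8 bp
  153–168 → 16 bp
Sorted largest to smallest: 49, 34, 33, 22, 16, 8, 6 bp.

49, 34, 33, 22, 16, 8, 6 bp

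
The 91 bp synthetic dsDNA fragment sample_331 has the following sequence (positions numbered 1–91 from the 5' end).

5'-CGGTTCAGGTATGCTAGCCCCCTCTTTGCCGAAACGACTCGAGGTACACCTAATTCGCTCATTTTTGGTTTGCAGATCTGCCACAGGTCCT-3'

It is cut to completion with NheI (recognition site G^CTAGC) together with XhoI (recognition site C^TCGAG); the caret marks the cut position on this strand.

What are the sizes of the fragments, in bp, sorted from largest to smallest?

The NheI site (GCTAGC) starts at position 13.
NheI cuts after the first base of each site, so after position 13.
The XhoI site (CTCGAG) starts at position 38.
XhoI cuts after the first base of each site, so after position 38.
Combined cut positions: 13, 38.
Linear molecule, 2 cuts → 3 fragments:
  1–13 → 13 bp
  14–38 → 25 bp
  39–91 → 53 bp
Sorted largest to smallest: 53, 25, 13 bp.

53, 25, 13 bp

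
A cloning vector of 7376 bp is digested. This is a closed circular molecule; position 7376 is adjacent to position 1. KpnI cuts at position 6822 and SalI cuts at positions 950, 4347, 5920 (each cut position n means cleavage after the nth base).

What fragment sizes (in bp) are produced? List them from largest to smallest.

3397, 1573, 1504, 902 bp

Combined cut positions (sorted): 950, 4347, 5920, 6822.
Circular molecule, 4 cuts → 4 fragments:
  4347 − 950 = 3397 bp
  5920 − 4347 = 1573 bp
  6822 − 5920 = 902 bp
  wrap: 7376 − 6822 + 950 = 1504 bp
Sorted largest to smallest: 3397, 1573, 1504, 902 bp.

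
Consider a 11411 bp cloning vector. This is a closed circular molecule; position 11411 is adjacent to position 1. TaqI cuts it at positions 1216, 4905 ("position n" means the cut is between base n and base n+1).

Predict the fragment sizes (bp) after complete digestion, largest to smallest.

7722, 3689 bp

Circular molecule, 2 cuts → 2 fragments:
  4905 − 1216 = 3689 bp
  wrap: 11411 − 4905 + 1216 = 7722 bp
Sorted largest to smallest: 7722, 3689 bp.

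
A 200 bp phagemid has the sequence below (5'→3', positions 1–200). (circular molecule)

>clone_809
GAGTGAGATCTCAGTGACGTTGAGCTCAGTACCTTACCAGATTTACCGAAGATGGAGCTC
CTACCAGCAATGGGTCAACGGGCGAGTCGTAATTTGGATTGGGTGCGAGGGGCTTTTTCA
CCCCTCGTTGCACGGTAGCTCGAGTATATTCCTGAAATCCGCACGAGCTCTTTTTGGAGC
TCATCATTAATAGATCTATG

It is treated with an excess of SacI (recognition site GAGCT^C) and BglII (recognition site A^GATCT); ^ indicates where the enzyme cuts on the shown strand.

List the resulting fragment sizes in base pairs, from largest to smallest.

SacI sites (GAGCTC) start at positions 22, 55, 165, 177.
SacI cuts after base 5 of each site (before the last base), so after positions 26, 59, 169, 181.
BglII sites (AGATCT) start at positions 6, 192.
BglII cuts after the first base of each site, so after positions 6, 192.
Combined cut positions: 6, 26, 59, 169, 181, 192.
Circular molecule, 6 cuts → 6 fragments:
  7–26 → 20 bp
  27–59 → 33 bp
  60–169 → 110 bp
  170–181 → 12 bp
  182–192 → 11 bp
  193–200 then 1–6 → 8 + 6 = 14 bp
Sorted largest to smallest: 110, 33, 20, 14, 12, 11 bp.

110, 33, 20, 14, 12, 11 bp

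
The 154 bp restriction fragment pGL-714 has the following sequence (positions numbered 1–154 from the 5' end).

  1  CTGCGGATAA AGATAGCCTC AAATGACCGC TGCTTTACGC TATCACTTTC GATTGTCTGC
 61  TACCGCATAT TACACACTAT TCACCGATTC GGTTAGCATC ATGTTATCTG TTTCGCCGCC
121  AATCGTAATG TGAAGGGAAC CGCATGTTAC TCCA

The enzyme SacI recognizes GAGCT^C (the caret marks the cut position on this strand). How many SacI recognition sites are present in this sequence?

No occurrence of GAGCTC is present in the sequence.
SacI does not cut: 0 sites.

0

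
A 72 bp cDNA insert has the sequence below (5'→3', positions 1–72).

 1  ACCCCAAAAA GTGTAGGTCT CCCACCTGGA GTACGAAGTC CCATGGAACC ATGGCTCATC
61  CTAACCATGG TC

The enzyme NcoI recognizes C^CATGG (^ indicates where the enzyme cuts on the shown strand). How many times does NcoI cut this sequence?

3

CCATGG occurs starting at positions 41, 49, 65.
NcoI cuts at 3 sites.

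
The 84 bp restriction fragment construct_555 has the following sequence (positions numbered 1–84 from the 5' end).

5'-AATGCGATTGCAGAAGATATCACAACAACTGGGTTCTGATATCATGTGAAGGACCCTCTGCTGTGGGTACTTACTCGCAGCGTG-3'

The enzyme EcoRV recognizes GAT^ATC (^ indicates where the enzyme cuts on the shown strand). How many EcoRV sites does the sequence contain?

GATATC occurs starting at positions 16, 38.
EcoRV cuts at 2 sites.

2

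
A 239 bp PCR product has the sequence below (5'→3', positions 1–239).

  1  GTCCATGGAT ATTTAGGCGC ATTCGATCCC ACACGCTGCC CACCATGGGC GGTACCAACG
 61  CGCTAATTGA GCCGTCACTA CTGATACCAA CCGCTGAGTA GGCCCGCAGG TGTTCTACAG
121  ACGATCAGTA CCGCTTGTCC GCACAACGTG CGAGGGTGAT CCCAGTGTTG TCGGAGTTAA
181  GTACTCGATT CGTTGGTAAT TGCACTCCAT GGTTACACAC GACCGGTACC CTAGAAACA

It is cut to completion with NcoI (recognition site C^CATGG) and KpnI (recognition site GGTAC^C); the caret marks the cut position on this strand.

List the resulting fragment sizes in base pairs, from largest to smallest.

NcoI sites (CCATGG) start at positions 3, 43, 207.
NcoI cuts after the first base of each site, so after positions 3, 43, 207.
KpnI sites (GGTACC) start at positions 51, 225.
KpnI cuts after base 5 of each site (before the last base), so after positions 55, 229.
Combined cut positions: 3, 43, 55, 207, 229.
Linear molecule, 5 cuts → 6 fragments:
  1–3 → 3 bp
  4–43 → 40 bp
  44–55 → 12 bp
  56–207 → 152 bp
  208–229 → 22 bp
  230–239 → 10 bp
Sorted largest to smallest: 152, 40, 22, 12, 10, 3 bp.

152, 40, 22, 12, 10, 3 bp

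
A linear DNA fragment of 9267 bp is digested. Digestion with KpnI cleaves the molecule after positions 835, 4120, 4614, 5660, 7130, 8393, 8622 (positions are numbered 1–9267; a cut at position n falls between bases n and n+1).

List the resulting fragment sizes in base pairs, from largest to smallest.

Linear molecule, 7 cuts → 8 fragments:
  835 − 0 = 835 bp
  4120 − 835 = 3285 bp
  4614 − 4120 = 494 bp
  5660 − 4614 = 1046 bp
  7130 − 5660 = 1470 bp
  8393 − 7130 = 1263 bp
  8622 − 8393 = 229 bp
  9267 − 8622 = 645 bp
Sorted largest to smallest: 3285, 1470, 1263, 1046, 835, 645, 494, 229 bp.

3285, 1470, 1263, 1046, 835, 645, 494, 229 bp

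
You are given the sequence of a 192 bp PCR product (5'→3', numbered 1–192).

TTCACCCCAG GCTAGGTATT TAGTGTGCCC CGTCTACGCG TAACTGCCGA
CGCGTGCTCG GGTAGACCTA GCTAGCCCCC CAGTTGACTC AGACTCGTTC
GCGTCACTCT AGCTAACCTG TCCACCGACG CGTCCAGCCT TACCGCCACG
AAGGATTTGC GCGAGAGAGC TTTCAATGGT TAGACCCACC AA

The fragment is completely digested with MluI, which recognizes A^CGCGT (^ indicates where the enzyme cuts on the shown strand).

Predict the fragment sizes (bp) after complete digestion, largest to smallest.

78, 64, 36, 14 bp

MluI sites (ACGCGT) start at positions 36, 50, 128.
MluI cuts after the first base of each site, so after positions 36, 50, 128.
Linear molecule, 3 cuts → 4 fragments:
  1–36 → 36 bp
  37–50 → 14 bp
  51–128 → 78 bp
  129–192 → 64 bp
Sorted largest to smallest: 78, 64, 36, 14 bp.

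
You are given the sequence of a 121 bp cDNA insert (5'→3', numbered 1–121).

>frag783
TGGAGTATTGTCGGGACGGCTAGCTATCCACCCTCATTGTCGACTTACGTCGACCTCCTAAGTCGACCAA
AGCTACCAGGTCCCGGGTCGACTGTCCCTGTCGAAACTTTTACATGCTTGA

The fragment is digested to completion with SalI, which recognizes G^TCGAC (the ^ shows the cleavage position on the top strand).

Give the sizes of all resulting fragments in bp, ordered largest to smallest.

SalI sites (GTCGAC) start at positions 39, 49, 62, 87.
SalI cuts after the first base of each site, so after positions 39, 49, 62, 87.
Linear molecule, 4 cuts → 5 fragments:
  1–39 → 39 bp
  40–49 → 10 bp
  50–62 → 13 bp
  63–87 → 25 bp
  88–121 → 34 bp
Sorted largest to smallest: 39, 34, 25, 13, 10 bp.

39, 34, 25, 13, 10 bp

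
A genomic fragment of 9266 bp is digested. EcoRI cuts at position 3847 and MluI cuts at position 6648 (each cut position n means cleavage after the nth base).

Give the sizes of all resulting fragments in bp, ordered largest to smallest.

Combined cut positions (sorted): 3847, 6648.
Linear molecule, 2 cuts → 3 fragments:
  3847 − 0 = 3847 bp
  6648 − 3847 = 2801 bp
  9266 − 6648 = 2618 bp
Sorted largest to smallest: 3847, 2801, 2618 bp.

3847, 2801, 2618 bp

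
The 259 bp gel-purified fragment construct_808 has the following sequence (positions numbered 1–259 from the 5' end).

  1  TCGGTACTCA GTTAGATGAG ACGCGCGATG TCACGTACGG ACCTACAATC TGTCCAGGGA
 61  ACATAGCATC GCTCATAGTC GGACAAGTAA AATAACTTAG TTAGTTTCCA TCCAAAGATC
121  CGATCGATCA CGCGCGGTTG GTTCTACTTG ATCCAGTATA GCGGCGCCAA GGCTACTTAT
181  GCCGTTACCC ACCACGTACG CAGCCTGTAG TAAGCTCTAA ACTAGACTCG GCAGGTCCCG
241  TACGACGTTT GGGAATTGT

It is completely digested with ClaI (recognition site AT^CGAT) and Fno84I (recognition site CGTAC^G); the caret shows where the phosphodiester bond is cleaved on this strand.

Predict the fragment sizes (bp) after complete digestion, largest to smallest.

The ClaI site (ATCGAT) starts at position 123.
ClaI cuts after base 2 of each site, so after position 124.
Fno84I sites (CGTACG) start at positions 34, 195, 239.
Fno84I cuts after base 5 of each site (before the last base), so after positions 38, 199, 243.
Combined cut positions: 38, 124, 199, 243.
Linear molecule, 4 cuts → 5 fragments:
  1–38 → 38 bp
  39–124 → 86 bp
  125–199 → 75 bp
  200–243 → 44 bp
  244–259 → 16 bp
Sorted largest to smallest: 86, 75, 44, 38, 16 bp.

86, 75, 44, 38, 16 bp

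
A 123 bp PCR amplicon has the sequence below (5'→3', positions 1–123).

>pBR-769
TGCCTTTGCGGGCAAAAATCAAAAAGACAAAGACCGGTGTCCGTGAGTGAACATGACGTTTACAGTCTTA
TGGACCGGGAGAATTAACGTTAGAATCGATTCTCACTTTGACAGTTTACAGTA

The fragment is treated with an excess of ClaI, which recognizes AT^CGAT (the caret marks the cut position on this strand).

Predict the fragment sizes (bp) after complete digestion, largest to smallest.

The ClaI site (ATCGAT) starts at position 95.
ClaI cuts after base 2 of each site, so after position 96.
Linear molecule, 1 cut → 2 fragments:
  1–96 → 96 bp
  97–123 → 27 bp
Sorted largest to smallest: 96, 27 bp.

96, 27 bp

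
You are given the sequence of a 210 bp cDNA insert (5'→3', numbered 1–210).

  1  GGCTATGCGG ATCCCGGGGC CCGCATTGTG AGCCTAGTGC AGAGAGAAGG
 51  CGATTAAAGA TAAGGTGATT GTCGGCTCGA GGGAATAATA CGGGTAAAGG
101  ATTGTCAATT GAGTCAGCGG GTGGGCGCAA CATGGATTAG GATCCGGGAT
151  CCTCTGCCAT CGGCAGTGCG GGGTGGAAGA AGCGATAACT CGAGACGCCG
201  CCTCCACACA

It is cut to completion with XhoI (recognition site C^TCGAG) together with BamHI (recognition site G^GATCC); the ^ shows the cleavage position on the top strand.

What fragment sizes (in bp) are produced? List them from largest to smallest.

67, 64, 42, 21, 9, 7 bp

XhoI sites (CTCGAG) start at positions 76, 189.
XhoI cuts after the first base of each site, so after positions 76, 189.
BamHI sites (GGATCC) start at positions 9, 140, 147.
BamHI cuts after the first base of each site, so after positions 9, 140, 147.
Combined cut positions: 9, 76, 140, 147, 189.
Linear molecule, 5 cuts → 6 fragments:
  1–9 → 9 bp
  10–76 → 67 bp
  77–140 → 64 bp
  141–147 → 7 bp
  148–189 → 42 bp
  190–210 → 21 bp
Sorted largest to smallest: 67, 64, 42, 21, 9, 7 bp.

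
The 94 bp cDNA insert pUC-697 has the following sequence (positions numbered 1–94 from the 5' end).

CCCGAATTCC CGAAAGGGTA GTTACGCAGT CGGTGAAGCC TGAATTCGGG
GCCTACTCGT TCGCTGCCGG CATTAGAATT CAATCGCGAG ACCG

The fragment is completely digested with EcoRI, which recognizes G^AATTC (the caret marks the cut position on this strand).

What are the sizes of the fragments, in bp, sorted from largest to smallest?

38, 34, 18, 4 bp

EcoRI sites (GAATTC) start at positions 4, 42, 76.
EcoRI cuts after the first base of each site, so after positions 4, 42, 76.
Linear molecule, 3 cuts → 4 fragments:
  1–4 → 4 bp
  5–42 → 38 bp
  43–76 → 34 bp
  77–94 → 18 bp
Sorted largest to smallest: 38, 34, 18, 4 bp.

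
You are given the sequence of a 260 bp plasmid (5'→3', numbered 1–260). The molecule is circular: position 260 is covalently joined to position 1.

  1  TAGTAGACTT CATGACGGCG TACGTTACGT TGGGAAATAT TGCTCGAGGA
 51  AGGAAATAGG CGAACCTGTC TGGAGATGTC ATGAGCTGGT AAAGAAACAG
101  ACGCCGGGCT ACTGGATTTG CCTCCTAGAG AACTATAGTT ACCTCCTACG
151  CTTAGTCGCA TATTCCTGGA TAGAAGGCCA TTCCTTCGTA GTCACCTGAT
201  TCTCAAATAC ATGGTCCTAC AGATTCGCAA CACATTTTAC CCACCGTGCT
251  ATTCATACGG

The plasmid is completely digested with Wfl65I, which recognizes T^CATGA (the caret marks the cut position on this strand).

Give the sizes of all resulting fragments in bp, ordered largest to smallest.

Wfl65I sites (TCATGA) start at positions 10, 79.
Wfl65I cuts after the first base of each site, so after positions 10, 79.
Circular molecule, 2 cuts → 2 fragments:
  11–79 → 69 bp
  80–260 then 1–10 → 181 + 10 = 191 bp
Sorted largest to smallest: 191, 69 bp.

191, 69 bp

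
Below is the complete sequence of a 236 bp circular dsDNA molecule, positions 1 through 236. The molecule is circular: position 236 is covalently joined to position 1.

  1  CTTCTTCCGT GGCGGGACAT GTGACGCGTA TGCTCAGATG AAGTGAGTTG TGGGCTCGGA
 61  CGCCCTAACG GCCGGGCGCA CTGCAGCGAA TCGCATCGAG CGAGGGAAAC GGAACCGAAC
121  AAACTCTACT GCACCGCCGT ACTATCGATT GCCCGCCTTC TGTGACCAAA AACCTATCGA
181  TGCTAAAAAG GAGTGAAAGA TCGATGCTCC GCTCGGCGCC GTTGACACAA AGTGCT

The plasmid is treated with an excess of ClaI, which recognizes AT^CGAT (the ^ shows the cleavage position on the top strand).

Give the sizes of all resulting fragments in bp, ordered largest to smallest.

180, 32, 24 bp

ClaI sites (ATCGAT) start at positions 144, 176, 200.
ClaI cuts after base 2 of each site, so after positions 145, 177, 201.
Circular molecule, 3 cuts → 3 fragments:
  146–177 → 32 bp
  178–201 → 24 bp
  202–236 then 1–145 → 35 + 145 = 180 bp
Sorted largest to smallest: 180, 32, 24 bp.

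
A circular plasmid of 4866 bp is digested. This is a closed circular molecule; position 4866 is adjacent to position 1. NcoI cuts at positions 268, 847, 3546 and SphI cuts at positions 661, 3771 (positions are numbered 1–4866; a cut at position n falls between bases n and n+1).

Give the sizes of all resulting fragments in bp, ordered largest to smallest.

2699, 1363, 393, 225, 186 bp

Combined cut positions (sorted): 268, 661, 847, 3546, 3771.
Circular molecule, 5 cuts → 5 fragments:
  661 − 268 = 393 bp
  847 − 661 = 186 bp
  3546 − 847 = 2699 bp
  3771 − 3546 = 225 bp
  wrap: 4866 − 3771 + 268 = 1363 bp
Sorted largest to smallest: 2699, 1363, 393, 225, 186 bp.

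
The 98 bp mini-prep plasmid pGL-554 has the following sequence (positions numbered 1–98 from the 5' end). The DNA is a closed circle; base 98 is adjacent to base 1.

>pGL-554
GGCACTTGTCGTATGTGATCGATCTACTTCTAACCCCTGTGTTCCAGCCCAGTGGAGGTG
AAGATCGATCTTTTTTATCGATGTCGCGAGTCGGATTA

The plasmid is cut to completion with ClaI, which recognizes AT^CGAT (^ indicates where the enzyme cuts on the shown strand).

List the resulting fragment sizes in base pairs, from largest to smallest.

46, 39, 13 bp

ClaI sites (ATCGAT) start at positions 18, 64, 77.
ClaI cuts after base 2 of each site, so after positions 19, 65, 78.
Circular molecule, 3 cuts → 3 fragments:
  20–65 → 46 bp
  66–78 → 13 bp
  79–98 then 1–19 → 20 + 19 = 39 bp
Sorted largest to smallest: 46, 39, 13 bp.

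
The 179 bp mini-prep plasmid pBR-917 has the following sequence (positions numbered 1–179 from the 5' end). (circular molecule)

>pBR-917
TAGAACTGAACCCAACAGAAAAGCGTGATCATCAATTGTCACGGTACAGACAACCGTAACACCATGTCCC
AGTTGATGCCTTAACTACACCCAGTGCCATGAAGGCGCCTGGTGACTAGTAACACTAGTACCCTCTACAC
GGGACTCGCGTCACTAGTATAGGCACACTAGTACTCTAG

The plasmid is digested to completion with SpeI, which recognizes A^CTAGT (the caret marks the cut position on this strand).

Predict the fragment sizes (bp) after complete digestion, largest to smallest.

SpeI sites (ACTAGT) start at positions 115, 124, 153, 167.
SpeI cuts after the first base of each site, so after positions 115, 124, 153, 167.
Circular molecule, 4 cuts → 4 fragments:
  116–124 → 9 bp
  125–153 → 29 bp
  154–167 → 14 bp
  168–179 then 1–115 → 12 + 115 = 127 bp
Sorted largest to smallest: 127, 29, 14, 9 bp.

127, 29, 14, 9 bp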